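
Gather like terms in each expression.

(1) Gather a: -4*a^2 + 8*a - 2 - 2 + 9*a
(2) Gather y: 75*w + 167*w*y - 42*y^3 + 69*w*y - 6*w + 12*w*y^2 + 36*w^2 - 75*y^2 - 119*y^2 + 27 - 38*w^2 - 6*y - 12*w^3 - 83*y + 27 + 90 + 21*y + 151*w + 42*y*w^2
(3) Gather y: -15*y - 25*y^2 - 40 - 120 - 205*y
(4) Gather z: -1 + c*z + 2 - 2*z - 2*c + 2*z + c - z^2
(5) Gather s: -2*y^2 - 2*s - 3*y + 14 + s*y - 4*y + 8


(1) = -4*a^2 + 17*a - 4
(2) = -12*w^3 - 2*w^2 + 220*w - 42*y^3 + y^2*(12*w - 194) + y*(42*w^2 + 236*w - 68) + 144
(3) = -25*y^2 - 220*y - 160
(4) = c*z - c - z^2 + 1
(5) = s*(y - 2) - 2*y^2 - 7*y + 22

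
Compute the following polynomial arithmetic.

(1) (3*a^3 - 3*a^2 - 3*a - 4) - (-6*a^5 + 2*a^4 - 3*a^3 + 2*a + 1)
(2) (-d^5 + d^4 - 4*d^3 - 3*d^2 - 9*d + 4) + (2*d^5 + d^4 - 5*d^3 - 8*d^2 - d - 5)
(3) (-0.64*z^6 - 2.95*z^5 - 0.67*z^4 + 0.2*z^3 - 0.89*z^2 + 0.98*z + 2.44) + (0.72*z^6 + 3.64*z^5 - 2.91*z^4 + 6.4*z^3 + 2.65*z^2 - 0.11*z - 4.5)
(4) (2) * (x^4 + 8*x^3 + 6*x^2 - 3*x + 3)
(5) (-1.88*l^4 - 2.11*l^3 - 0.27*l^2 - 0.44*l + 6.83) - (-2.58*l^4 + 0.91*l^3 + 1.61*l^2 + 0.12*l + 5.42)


(1) = 6*a^5 - 2*a^4 + 6*a^3 - 3*a^2 - 5*a - 5
(2) = d^5 + 2*d^4 - 9*d^3 - 11*d^2 - 10*d - 1
(3) = 0.08*z^6 + 0.69*z^5 - 3.58*z^4 + 6.6*z^3 + 1.76*z^2 + 0.87*z - 2.06
(4) = 2*x^4 + 16*x^3 + 12*x^2 - 6*x + 6
(5) = 0.7*l^4 - 3.02*l^3 - 1.88*l^2 - 0.56*l + 1.41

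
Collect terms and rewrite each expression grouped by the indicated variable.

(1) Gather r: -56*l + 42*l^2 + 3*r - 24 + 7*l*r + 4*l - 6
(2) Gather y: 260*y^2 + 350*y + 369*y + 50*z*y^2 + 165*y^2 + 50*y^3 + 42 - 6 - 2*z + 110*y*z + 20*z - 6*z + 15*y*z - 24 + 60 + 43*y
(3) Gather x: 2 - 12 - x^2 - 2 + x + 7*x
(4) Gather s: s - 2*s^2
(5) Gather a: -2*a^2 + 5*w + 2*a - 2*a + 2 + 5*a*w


(1) = 42*l^2 - 52*l + r*(7*l + 3) - 30
(2) = 50*y^3 + y^2*(50*z + 425) + y*(125*z + 762) + 12*z + 72
(3) = -x^2 + 8*x - 12
(4) = -2*s^2 + s
(5) = -2*a^2 + 5*a*w + 5*w + 2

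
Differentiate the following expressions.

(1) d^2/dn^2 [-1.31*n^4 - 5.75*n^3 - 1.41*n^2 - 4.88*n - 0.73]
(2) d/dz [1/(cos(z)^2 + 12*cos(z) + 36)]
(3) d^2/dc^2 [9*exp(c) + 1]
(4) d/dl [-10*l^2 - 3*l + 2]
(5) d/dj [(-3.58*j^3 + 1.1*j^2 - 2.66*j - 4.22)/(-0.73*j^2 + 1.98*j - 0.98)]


(1) = -15.72*n^2 - 34.5*n - 2.82
(2) = 2*sin(z)/(cos(z) + 6)^3
(3) = 9*exp(c)
(4) = -20*l - 3
(5) = (2.6134*j^4 - 14.1768*j^3 + 10.7614*j^2 - 8.3172*j + 10.9624)/(0.5329*j^4 - 2.8908*j^3 + 5.3512*j^2 - 3.8808*j + 0.9604)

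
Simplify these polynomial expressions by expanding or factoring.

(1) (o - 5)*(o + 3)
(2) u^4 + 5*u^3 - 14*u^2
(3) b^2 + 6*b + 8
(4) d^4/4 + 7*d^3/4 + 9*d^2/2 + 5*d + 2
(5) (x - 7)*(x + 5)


(1) = o^2 - 2*o - 15
(2) = u^2*(u - 2)*(u + 7)
(3) = (b + 2)*(b + 4)
(4) = (d/4 + 1/2)*(d + 1)*(d + 2)^2
(5) = x^2 - 2*x - 35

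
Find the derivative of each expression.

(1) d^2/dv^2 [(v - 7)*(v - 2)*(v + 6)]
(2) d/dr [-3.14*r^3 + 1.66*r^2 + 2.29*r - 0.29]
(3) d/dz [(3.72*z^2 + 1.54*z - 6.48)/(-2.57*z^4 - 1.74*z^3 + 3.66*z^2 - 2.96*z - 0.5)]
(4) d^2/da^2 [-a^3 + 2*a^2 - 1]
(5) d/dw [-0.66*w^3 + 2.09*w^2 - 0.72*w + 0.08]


(1) = 6*v - 6
(2) = -9.42*r^2 + 3.32*r + 2.29
(3) = (19.1208*z^5 + 18.3462*z^4 - 61.2552*z^3 - 50.4732*z^2 + 43.7136*z - 19.9508)/(6.6049*z^8 + 8.9436*z^7 - 15.7848*z^6 + 2.4776*z^5 + 26.2664*z^4 - 19.9272*z^3 + 5.1016*z^2 + 2.96*z + 0.25)
(4) = 4 - 6*a
(5) = -1.98*w^2 + 4.18*w - 0.72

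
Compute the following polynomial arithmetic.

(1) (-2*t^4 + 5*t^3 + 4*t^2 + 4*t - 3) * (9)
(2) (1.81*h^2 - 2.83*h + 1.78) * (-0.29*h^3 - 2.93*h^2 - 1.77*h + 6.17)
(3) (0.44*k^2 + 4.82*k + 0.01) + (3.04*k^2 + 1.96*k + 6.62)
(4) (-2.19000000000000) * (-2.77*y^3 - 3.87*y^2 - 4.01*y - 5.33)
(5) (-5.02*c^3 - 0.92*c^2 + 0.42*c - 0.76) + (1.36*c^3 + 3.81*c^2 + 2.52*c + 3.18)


(1) = -18*t^4 + 45*t^3 + 36*t^2 + 36*t - 27
(2) = -0.5249*h^5 - 4.4826*h^4 + 4.572*h^3 + 10.9614*h^2 - 20.6117*h + 10.9826
(3) = 3.48*k^2 + 6.78*k + 6.63
(4) = 6.0663*y^3 + 8.4753*y^2 + 8.7819*y + 11.6727
(5) = -3.66*c^3 + 2.89*c^2 + 2.94*c + 2.42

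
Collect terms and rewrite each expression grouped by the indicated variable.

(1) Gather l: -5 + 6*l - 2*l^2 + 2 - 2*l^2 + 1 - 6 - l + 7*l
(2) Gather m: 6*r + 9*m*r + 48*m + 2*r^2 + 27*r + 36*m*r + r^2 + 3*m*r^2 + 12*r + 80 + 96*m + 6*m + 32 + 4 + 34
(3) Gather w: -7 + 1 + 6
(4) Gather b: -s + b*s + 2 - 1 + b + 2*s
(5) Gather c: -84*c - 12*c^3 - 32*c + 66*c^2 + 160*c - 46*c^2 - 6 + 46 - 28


(1) = -4*l^2 + 12*l - 8
(2) = m*(3*r^2 + 45*r + 150) + 3*r^2 + 45*r + 150
(3) = 0
(4) = b*(s + 1) + s + 1
(5) = -12*c^3 + 20*c^2 + 44*c + 12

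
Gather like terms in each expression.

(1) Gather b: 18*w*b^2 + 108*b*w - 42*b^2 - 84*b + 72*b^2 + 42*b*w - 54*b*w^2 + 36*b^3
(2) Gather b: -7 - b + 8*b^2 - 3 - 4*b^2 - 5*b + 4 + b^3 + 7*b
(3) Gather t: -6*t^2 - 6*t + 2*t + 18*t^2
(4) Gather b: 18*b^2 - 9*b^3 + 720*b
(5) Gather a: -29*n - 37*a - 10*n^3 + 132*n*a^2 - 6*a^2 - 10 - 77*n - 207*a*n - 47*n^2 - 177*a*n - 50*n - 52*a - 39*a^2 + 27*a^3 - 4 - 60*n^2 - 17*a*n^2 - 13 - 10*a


(1) = 36*b^3 + b^2*(18*w + 30) + b*(-54*w^2 + 150*w - 84)
(2) = b^3 + 4*b^2 + b - 6
(3) = 12*t^2 - 4*t
(4) = -9*b^3 + 18*b^2 + 720*b
(5) = 27*a^3 + a^2*(132*n - 45) + a*(-17*n^2 - 384*n - 99) - 10*n^3 - 107*n^2 - 156*n - 27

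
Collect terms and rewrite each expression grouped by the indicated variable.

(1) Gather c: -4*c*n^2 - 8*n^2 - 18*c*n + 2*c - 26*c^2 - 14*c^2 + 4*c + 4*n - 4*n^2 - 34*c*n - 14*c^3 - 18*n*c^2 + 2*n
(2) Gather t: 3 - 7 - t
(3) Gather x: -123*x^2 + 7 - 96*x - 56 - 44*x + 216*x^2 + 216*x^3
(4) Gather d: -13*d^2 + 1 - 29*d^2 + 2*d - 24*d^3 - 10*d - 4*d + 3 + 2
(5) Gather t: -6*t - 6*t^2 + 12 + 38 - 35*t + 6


(1) = -14*c^3 + c^2*(-18*n - 40) + c*(-4*n^2 - 52*n + 6) - 12*n^2 + 6*n
(2) = -t - 4
(3) = 216*x^3 + 93*x^2 - 140*x - 49
(4) = -24*d^3 - 42*d^2 - 12*d + 6
(5) = -6*t^2 - 41*t + 56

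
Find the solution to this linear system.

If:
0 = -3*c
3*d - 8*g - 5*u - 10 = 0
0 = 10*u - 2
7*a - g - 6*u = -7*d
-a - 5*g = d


Then:
a = -307/90
c = 0
d = 161/45
g = -1/30
u = 1/5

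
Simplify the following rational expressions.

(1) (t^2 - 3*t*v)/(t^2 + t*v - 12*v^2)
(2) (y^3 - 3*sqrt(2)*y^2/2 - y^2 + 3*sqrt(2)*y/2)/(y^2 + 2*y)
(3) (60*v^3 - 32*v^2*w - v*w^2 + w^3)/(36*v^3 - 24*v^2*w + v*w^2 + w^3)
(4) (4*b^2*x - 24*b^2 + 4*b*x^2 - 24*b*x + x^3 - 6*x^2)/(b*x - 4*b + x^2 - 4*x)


(1) = t/(t + 4*v)
(2) = (2*y^2 + y*(-3*sqrt(2) - 2) + 3*sqrt(2))/(2*y + 4)
(3) = (5*v - w)/(3*v - w)
(4) = (4*b^2*x - 24*b^2 + 4*b*x^2 - 24*b*x + x^3 - 6*x^2)/(b*x - 4*b + x^2 - 4*x)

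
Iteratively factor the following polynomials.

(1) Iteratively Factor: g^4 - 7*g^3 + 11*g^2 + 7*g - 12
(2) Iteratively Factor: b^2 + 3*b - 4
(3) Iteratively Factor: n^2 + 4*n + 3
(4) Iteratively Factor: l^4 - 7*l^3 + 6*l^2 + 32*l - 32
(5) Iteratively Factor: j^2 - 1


(1) = (g - 3)*(g^3 - 4*g^2 - g + 4) = (g - 3)*(g - 1)*(g^2 - 3*g - 4) = (g - 3)*(g - 1)*(g + 1)*(g - 4)
(2) = (b + 4)*(b - 1)
(3) = (n + 3)*(n + 1)
(4) = (l - 1)*(l^3 - 6*l^2 + 32) = (l - 4)*(l - 1)*(l^2 - 2*l - 8) = (l - 4)^2*(l - 1)*(l + 2)
(5) = (j - 1)*(j + 1)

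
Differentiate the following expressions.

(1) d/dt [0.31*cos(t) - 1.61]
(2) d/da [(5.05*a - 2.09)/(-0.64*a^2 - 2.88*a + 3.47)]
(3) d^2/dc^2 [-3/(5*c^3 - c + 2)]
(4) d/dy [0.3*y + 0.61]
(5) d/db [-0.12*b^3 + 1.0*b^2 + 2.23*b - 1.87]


(1) = -0.31*sin(t)
(2) = (3.232*a^2 - 2.6752*a + 11.5043)/(0.4096*a^4 + 3.6864*a^3 + 3.8528*a^2 - 19.9872*a + 12.0409)
(3) = 6*(15*c*(5*c^3 - c + 2) - (15*c^2 - 1)^2)/(5*c^3 - c + 2)^3
(4) = 0.300000000000000
(5) = -0.36*b^2 + 2.0*b + 2.23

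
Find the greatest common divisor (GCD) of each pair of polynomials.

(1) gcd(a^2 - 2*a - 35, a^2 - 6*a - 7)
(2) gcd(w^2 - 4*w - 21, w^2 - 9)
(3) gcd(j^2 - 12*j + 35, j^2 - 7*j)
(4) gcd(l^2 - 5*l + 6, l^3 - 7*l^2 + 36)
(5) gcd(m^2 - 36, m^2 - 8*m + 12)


(1) = a - 7
(2) = gcd((w - 7)*(w + 3), (w - 3)*(w + 3)) = w + 3
(3) = gcd((j - 7)*(j - 5), j*(j - 7)) = j - 7
(4) = gcd((l - 3)*(l - 2), (l - 6)*(l - 3)*(l + 2)) = l - 3
(5) = gcd((m - 6)*(m + 6), (m - 6)*(m - 2)) = m - 6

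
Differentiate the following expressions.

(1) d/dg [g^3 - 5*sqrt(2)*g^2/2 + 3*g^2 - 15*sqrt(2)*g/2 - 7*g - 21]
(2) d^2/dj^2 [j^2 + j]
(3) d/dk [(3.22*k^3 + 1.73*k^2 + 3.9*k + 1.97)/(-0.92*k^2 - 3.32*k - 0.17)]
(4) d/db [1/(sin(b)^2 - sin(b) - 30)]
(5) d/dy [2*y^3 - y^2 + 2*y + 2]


(1) = 3*g^2 - 5*sqrt(2)*g + 6*g - 15*sqrt(2)/2 - 7
(2) = 2
(3) = (-2.9624*k^4 - 21.3808*k^3 - 3.7978*k^2 + 3.0366*k + 5.8774)/(0.8464*k^4 + 6.1088*k^3 + 11.3352*k^2 + 1.1288*k + 0.0289)
(4) = (1 - 2*sin(b))*cos(b)/(sin(b) + cos(b)^2 + 29)^2
(5) = 6*y^2 - 2*y + 2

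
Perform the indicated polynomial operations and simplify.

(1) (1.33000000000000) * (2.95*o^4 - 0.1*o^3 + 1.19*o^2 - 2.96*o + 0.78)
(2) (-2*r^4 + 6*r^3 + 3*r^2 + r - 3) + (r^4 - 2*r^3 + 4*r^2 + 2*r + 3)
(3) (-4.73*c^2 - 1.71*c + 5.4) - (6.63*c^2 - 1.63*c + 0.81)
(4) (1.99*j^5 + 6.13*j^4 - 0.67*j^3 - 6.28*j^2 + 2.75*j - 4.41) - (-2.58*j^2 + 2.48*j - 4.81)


(1) = 3.9235*o^4 - 0.133*o^3 + 1.5827*o^2 - 3.9368*o + 1.0374
(2) = -r^4 + 4*r^3 + 7*r^2 + 3*r
(3) = -11.36*c^2 - 0.08*c + 4.59
(4) = 1.99*j^5 + 6.13*j^4 - 0.67*j^3 - 3.7*j^2 + 0.27*j + 0.4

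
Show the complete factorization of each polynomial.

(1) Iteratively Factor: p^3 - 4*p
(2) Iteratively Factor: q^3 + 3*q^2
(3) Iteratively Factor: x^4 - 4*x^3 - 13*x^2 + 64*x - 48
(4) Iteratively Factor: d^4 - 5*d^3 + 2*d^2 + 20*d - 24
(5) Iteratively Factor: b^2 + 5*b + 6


(1) = (p + 2)*(p^2 - 2*p) = (p - 2)*(p + 2)*(p)
(2) = (q)*(q^2 + 3*q) = q^2*(q + 3)
(3) = (x - 4)*(x^3 - 13*x + 12) = (x - 4)*(x - 1)*(x^2 + x - 12) = (x - 4)*(x - 1)*(x + 4)*(x - 3)
(4) = (d + 2)*(d^3 - 7*d^2 + 16*d - 12) = (d - 2)*(d + 2)*(d^2 - 5*d + 6) = (d - 3)*(d - 2)*(d + 2)*(d - 2)
(5) = (b + 3)*(b + 2)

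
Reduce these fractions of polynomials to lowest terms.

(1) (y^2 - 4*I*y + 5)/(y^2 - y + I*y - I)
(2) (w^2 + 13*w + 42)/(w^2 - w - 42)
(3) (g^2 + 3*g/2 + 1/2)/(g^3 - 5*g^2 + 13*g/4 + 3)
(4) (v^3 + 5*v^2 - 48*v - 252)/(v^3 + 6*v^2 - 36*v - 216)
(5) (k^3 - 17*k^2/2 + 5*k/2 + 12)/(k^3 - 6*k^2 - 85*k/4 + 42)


(1) = (y - 5*I)/(y - 1)
(2) = (w + 7)/(w - 7)
(3) = (2*g + 2)/(2*g^2 - 11*g + 12)
(4) = (v - 7)/(v - 6)
(5) = (2*k + 2)/(2*k + 7)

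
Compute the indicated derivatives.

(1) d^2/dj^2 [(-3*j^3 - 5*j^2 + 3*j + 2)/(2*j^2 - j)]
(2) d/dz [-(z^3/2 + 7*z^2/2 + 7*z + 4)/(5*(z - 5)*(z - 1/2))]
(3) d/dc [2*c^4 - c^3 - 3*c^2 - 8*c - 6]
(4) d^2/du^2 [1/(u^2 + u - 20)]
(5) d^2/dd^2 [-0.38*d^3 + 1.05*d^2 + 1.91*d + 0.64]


(1) = 2*(-j^3 + 24*j^2 - 12*j + 2)/(j^3*(8*j^3 - 12*j^2 + 6*j - 1))
(2) = 2*(-z^4 + 11*z^3 + 45*z^2 - 19*z - 79)/(5*(4*z^4 - 44*z^3 + 141*z^2 - 110*z + 25))
(3) = 8*c^3 - 3*c^2 - 6*c - 8
(4) = 2*(-u^2 - u + (2*u + 1)^2 + 20)/(u^2 + u - 20)^3
(5) = 2.1 - 2.28*d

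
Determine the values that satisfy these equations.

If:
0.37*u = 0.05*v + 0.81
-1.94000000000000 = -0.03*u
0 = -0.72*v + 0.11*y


Then:
u = 64.67
v = 462.33
y = 3026.18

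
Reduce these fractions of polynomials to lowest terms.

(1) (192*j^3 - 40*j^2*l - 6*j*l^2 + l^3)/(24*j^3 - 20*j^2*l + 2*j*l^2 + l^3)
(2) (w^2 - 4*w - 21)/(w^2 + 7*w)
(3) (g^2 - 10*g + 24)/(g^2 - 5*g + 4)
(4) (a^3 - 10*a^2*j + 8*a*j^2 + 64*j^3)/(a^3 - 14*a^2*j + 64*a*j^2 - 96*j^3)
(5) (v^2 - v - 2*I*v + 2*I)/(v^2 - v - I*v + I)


(1) = (32*j^2 - 12*j*l + l^2)/(4*j^2 - 4*j*l + l^2)
(2) = (w^2 - 4*w - 21)/(w^2 + 7*w)
(3) = (g - 6)/(g - 1)
(4) = (a^2 - 6*a*j - 16*j^2)/(a^2 - 10*a*j + 24*j^2)
(5) = (v - 2*I)/(v - I)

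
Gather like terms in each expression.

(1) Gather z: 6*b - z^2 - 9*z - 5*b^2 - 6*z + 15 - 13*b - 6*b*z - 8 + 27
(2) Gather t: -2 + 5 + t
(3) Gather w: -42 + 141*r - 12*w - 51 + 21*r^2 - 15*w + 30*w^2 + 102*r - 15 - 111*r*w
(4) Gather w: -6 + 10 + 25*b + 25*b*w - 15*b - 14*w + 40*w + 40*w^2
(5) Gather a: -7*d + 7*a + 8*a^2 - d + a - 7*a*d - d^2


(1) = -5*b^2 - 7*b - z^2 + z*(-6*b - 15) + 34
(2) = t + 3
(3) = 21*r^2 + 243*r + 30*w^2 + w*(-111*r - 27) - 108
(4) = 10*b + 40*w^2 + w*(25*b + 26) + 4
(5) = 8*a^2 + a*(8 - 7*d) - d^2 - 8*d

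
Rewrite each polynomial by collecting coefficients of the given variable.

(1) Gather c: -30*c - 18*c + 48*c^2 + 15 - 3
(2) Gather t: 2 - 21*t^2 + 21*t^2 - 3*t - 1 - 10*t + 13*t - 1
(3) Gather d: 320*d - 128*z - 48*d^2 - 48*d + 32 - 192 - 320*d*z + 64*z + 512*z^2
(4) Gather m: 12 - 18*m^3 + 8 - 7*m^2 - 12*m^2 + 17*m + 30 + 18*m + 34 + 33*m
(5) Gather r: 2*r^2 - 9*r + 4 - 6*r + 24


(1) = 48*c^2 - 48*c + 12
(2) = 0
(3) = -48*d^2 + d*(272 - 320*z) + 512*z^2 - 64*z - 160
(4) = -18*m^3 - 19*m^2 + 68*m + 84
(5) = 2*r^2 - 15*r + 28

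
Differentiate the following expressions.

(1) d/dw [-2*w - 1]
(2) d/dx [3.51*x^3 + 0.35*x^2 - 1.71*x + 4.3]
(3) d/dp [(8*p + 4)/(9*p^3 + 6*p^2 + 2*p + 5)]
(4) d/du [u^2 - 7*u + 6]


(1) = -2
(2) = 10.53*x^2 + 0.7*x - 1.71
(3) = 4*(-36*p^3 - 39*p^2 - 12*p + 8)/(81*p^6 + 108*p^5 + 72*p^4 + 114*p^3 + 64*p^2 + 20*p + 25)
(4) = 2*u - 7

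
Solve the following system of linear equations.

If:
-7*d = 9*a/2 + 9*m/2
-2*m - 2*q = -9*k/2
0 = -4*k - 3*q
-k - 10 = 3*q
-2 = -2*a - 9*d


Then:
a = -1991/106
d = 233/53
k = 10/3
m = 215/18
q = -40/9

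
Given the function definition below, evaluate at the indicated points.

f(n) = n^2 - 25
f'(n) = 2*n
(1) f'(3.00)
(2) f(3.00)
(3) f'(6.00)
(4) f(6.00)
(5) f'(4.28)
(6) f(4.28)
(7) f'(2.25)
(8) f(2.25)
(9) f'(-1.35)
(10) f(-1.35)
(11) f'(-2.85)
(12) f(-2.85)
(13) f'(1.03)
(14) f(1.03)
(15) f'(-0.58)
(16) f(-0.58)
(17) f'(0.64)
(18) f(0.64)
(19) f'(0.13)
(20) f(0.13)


(1) = 6.00
(2) = -16.00
(3) = 12.00
(4) = 11.00
(5) = 8.56
(6) = -6.68
(7) = 4.50
(8) = -19.94
(9) = -2.70
(10) = -23.18
(11) = -5.70
(12) = -16.88
(13) = 2.06
(14) = -23.94
(15) = -1.16
(16) = -24.66
(17) = 1.28
(18) = -24.59
(19) = 0.26
(20) = -24.98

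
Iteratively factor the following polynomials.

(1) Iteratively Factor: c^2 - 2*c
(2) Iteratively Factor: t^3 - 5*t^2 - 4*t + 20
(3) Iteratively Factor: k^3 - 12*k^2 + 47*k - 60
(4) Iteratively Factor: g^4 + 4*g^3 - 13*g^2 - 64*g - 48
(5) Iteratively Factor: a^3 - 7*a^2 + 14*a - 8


(1) = (c)*(c - 2)
(2) = (t - 5)*(t^2 - 4) = (t - 5)*(t + 2)*(t - 2)
(3) = (k - 3)*(k^2 - 9*k + 20) = (k - 5)*(k - 3)*(k - 4)
(4) = (g + 1)*(g^3 + 3*g^2 - 16*g - 48) = (g + 1)*(g + 3)*(g^2 - 16) = (g + 1)*(g + 3)*(g + 4)*(g - 4)
(5) = (a - 2)*(a^2 - 5*a + 4) = (a - 2)*(a - 1)*(a - 4)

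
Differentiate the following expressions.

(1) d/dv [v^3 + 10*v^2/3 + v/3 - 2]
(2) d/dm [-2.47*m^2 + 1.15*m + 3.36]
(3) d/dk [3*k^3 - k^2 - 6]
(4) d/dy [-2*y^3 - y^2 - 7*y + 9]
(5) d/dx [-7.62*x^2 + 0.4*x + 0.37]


(1) = 3*v^2 + 20*v/3 + 1/3
(2) = 1.15 - 4.94*m
(3) = k*(9*k - 2)
(4) = -6*y^2 - 2*y - 7
(5) = 0.4 - 15.24*x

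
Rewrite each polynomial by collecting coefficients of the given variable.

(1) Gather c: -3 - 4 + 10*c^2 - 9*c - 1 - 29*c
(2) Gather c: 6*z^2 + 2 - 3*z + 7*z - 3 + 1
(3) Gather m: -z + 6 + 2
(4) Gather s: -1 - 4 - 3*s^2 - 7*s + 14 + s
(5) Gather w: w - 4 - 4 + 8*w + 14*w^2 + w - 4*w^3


(1) = 10*c^2 - 38*c - 8
(2) = 6*z^2 + 4*z
(3) = 8 - z
(4) = -3*s^2 - 6*s + 9
(5) = -4*w^3 + 14*w^2 + 10*w - 8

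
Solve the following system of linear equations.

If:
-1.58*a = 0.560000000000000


Then:
a = -0.35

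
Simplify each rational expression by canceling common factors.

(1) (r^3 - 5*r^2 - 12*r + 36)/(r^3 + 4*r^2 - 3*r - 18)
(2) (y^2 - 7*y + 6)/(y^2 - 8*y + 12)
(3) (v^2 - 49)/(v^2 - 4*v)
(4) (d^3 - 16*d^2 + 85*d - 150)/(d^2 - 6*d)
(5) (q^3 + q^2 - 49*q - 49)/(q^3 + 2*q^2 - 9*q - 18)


(1) = (r - 6)/(r + 3)
(2) = (y - 1)/(y - 2)
(3) = (v^2 - 49)/(v^2 - 4*v)
(4) = (d^2 - 10*d + 25)/d
(5) = (q^3 + q^2 - 49*q - 49)/(q^3 + 2*q^2 - 9*q - 18)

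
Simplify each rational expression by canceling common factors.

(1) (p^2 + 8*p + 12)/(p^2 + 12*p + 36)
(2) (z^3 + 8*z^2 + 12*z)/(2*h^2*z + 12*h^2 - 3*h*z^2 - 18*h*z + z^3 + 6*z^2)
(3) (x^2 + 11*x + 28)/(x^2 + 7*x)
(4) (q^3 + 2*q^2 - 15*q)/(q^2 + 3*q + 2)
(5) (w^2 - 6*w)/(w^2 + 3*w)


(1) = (p + 2)/(p + 6)
(2) = (z^2 + 2*z)/(2*h^2 - 3*h*z + z^2)
(3) = (x + 4)/x
(4) = (q^3 + 2*q^2 - 15*q)/(q^2 + 3*q + 2)
(5) = (w - 6)/(w + 3)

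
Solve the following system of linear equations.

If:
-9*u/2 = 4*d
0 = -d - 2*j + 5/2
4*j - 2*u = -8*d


Then:
d = -9/14
j = 11/7
u = 4/7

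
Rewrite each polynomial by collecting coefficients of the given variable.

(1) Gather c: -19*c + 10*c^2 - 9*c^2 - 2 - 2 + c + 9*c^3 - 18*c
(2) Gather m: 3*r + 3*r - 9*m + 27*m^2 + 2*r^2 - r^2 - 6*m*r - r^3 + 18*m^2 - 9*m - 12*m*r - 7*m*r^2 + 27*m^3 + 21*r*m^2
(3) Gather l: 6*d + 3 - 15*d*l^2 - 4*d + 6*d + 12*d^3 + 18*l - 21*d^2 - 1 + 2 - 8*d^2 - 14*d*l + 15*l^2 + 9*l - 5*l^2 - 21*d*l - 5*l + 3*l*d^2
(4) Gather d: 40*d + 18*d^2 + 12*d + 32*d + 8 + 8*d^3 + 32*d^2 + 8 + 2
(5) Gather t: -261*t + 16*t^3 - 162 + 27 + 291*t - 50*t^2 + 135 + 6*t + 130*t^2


(1) = 9*c^3 + c^2 - 36*c - 4
(2) = 27*m^3 + m^2*(21*r + 45) + m*(-7*r^2 - 18*r - 18) - r^3 + r^2 + 6*r
(3) = 12*d^3 - 29*d^2 + 8*d + l^2*(10 - 15*d) + l*(3*d^2 - 35*d + 22) + 4
(4) = 8*d^3 + 50*d^2 + 84*d + 18
(5) = 16*t^3 + 80*t^2 + 36*t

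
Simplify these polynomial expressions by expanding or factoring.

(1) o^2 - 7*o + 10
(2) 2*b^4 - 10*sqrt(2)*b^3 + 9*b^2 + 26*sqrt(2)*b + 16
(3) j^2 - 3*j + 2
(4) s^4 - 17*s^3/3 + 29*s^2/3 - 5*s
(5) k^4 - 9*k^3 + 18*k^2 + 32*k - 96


(1) = (o - 5)*(o - 2)
(2) = (b - 4*sqrt(2))*(b - 2*sqrt(2))*(sqrt(2)*b + 1)^2
(3) = (j - 2)*(j - 1)
(4) = s*(s - 3)*(s - 5/3)*(s - 1)
(5) = (k - 4)^2*(k - 3)*(k + 2)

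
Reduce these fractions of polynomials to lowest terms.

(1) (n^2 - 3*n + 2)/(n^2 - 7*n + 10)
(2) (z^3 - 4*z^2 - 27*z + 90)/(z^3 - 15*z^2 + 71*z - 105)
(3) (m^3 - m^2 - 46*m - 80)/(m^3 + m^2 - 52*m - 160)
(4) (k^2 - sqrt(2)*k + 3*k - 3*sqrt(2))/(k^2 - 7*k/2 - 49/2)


(1) = (n - 1)/(n - 5)
(2) = (z^2 - z - 30)/(z^2 - 12*z + 35)
(3) = (m + 2)/(m + 4)
(4) = (2*k^2 + k*(6 - 2*sqrt(2)) - 6*sqrt(2))/(2*k^2 - 7*k - 49)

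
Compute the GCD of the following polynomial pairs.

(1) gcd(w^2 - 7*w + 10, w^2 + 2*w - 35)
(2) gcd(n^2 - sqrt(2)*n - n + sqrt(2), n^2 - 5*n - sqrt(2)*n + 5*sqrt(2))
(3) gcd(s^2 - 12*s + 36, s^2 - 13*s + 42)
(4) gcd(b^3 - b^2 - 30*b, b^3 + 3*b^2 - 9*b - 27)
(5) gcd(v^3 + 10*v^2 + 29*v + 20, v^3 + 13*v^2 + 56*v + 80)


(1) = gcd((w - 5)*(w - 2), (w - 5)*(w + 7)) = w - 5
(2) = gcd((n - 1)*(n - sqrt(2)), (n - 5)*(n - sqrt(2))) = n - sqrt(2)
(3) = s - 6
(4) = 1
(5) = gcd((v + 1)*(v + 4)*(v + 5), (v + 4)^2*(v + 5)) = v^2 + 9*v + 20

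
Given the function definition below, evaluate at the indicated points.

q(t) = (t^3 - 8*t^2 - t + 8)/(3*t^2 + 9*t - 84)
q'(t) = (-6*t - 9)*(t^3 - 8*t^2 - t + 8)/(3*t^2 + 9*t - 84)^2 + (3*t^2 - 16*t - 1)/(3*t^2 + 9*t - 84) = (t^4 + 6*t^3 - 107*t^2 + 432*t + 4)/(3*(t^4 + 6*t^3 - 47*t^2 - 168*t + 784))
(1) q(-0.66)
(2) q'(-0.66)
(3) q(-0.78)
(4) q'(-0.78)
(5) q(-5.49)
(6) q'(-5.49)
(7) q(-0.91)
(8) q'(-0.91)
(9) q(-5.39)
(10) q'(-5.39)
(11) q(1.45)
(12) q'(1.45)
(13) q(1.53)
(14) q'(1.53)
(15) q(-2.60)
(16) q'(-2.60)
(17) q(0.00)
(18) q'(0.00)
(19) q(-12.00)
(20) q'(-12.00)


(1) = -0.06
(2) = -0.13
(3) = -0.04
(4) = -0.15
(5) = 9.14
(6) = -9.22
(7) = -0.02
(8) = -0.18
(9) = 8.28
(10) = -8.06
(11) = 0.11
(12) = 0.31
(13) = 0.14
(14) = 0.33
(15) = 0.70
(16) = -0.75
(17) = -0.10
(18) = 0.00
(19) = -11.92
(20) = -0.53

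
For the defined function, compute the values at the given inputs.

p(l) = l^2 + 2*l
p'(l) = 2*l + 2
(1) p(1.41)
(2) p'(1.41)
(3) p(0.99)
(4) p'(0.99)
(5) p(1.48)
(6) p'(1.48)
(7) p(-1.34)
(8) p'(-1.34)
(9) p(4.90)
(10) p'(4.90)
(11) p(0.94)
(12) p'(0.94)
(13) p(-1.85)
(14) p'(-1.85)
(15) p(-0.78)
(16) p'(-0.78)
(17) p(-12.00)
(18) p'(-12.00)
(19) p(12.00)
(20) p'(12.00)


(1) = 4.81
(2) = 4.82
(3) = 2.96
(4) = 3.98
(5) = 5.15
(6) = 4.96
(7) = -0.88
(8) = -0.68
(9) = 33.81
(10) = 11.80
(11) = 2.76
(12) = 3.88
(13) = -0.28
(14) = -1.70
(15) = -0.95
(16) = 0.44
(17) = 120.00
(18) = -22.00
(19) = 168.00
(20) = 26.00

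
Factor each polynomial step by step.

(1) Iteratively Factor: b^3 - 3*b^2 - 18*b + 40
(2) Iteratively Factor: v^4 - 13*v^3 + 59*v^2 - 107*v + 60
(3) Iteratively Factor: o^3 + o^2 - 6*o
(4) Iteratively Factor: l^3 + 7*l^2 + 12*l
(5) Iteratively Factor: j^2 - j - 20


(1) = (b + 4)*(b^2 - 7*b + 10) = (b - 2)*(b + 4)*(b - 5)
(2) = (v - 4)*(v^3 - 9*v^2 + 23*v - 15) = (v - 4)*(v - 1)*(v^2 - 8*v + 15) = (v - 4)*(v - 3)*(v - 1)*(v - 5)
(3) = (o)*(o^2 + o - 6) = o*(o + 3)*(o - 2)
(4) = (l + 3)*(l^2 + 4*l) = l*(l + 3)*(l + 4)
(5) = (j + 4)*(j - 5)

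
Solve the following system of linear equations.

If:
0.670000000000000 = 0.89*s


Then:
s = 0.75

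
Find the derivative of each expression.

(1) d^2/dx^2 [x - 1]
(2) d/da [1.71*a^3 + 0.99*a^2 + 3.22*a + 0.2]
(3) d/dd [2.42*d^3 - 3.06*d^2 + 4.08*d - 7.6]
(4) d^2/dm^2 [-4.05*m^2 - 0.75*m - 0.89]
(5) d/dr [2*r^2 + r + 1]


(1) = 0
(2) = 5.13*a^2 + 1.98*a + 3.22
(3) = 7.26*d^2 - 6.12*d + 4.08
(4) = -8.10000000000000
(5) = 4*r + 1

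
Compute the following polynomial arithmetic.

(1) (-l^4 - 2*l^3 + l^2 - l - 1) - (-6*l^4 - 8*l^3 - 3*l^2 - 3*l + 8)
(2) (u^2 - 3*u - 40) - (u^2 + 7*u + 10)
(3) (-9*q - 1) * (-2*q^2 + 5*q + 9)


(1) = 5*l^4 + 6*l^3 + 4*l^2 + 2*l - 9
(2) = -10*u - 50
(3) = 18*q^3 - 43*q^2 - 86*q - 9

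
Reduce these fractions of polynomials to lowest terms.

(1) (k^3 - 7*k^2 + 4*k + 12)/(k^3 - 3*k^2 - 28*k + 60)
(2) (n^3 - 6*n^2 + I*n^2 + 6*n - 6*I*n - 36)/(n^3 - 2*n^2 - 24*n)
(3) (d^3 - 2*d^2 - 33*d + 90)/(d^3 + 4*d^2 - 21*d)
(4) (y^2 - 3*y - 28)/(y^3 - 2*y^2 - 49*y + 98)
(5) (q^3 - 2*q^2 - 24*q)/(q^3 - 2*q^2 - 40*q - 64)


(1) = (k + 1)/(k + 5)
(2) = (n^2 + I*n + 6)/(n^2 + 4*n)
(3) = (d^2 + d - 30)/(d^2 + 7*d)
(4) = (y + 4)/(y^2 + 5*y - 14)
(5) = (q^2 - 6*q)/(q^2 - 6*q - 16)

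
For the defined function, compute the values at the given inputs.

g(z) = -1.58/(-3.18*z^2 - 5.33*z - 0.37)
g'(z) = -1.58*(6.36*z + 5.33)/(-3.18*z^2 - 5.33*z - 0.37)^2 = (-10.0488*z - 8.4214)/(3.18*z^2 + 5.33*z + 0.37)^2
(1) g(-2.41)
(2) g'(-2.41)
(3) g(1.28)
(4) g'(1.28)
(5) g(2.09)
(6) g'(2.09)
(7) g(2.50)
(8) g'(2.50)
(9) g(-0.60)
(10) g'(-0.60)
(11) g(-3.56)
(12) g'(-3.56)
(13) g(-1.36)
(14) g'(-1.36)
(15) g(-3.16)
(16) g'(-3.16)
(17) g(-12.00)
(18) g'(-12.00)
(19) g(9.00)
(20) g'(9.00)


(1) = 0.26
(2) = 0.44
(3) = 0.13
(4) = -0.14
(5) = 0.06
(6) = -0.05
(7) = 0.05
(8) = -0.03
(9) = -0.94
(10) = -0.84
(11) = 0.07
(12) = 0.06
(13) = -1.58
(14) = 5.28
(15) = 0.10
(16) = 0.10
(17) = 0.00
(18) = 0.00
(19) = 0.01
(20) = -0.00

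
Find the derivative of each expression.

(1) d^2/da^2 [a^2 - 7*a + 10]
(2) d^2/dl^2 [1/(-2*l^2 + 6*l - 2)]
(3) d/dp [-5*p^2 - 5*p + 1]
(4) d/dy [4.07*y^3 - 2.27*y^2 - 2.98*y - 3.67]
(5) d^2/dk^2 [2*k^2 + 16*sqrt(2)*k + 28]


(1) = 2
(2) = (l^2 - 3*l - (2*l - 3)^2 + 1)/(l^2 - 3*l + 1)^3
(3) = -10*p - 5
(4) = 12.21*y^2 - 4.54*y - 2.98
(5) = 4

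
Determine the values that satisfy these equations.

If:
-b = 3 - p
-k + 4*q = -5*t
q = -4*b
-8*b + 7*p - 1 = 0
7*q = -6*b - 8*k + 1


Then:
b = 20
k = 441/8
p = 23
q = -80
t = 3001/40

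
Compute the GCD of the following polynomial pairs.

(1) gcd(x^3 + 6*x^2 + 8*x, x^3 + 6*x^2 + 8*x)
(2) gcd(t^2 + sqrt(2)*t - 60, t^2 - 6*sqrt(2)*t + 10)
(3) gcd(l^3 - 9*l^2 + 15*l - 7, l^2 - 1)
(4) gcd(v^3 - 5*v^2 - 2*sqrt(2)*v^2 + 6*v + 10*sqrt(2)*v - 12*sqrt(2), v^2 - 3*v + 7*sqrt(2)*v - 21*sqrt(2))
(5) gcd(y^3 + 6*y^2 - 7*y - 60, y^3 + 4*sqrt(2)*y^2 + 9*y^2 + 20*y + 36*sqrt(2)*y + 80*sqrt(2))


(1) = x^3 + 6*x^2 + 8*x
(2) = t - 5*sqrt(2)
(3) = gcd((l - 7)*(l - 1)^2, (l - 1)*(l + 1)) = l - 1
(4) = v - 3
(5) = y^2 + 9*y + 20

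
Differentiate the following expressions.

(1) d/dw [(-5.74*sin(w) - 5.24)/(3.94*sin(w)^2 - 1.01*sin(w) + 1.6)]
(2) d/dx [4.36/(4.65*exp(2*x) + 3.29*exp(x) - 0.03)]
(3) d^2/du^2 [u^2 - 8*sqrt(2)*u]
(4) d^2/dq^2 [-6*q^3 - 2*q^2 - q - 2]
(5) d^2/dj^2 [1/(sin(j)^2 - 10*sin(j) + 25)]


(1) = (22.6156*sin(w)^2 + 41.2912*sin(w) - 14.4764)*cos(w)/(15.5236*sin(w)^4 - 7.9588*sin(w)^3 + 13.6281*sin(w)^2 - 3.232*sin(w) + 2.56)
(2) = (-40.548*exp(x) - 14.3444)*exp(x)/(4.65*exp(2*x) + 3.29*exp(x) - 0.03)^2
(3) = 2
(4) = -36*q - 4
(5) = 2*(-5*sin(j) + cos(2*j) + 2)/(sin(j) - 5)^4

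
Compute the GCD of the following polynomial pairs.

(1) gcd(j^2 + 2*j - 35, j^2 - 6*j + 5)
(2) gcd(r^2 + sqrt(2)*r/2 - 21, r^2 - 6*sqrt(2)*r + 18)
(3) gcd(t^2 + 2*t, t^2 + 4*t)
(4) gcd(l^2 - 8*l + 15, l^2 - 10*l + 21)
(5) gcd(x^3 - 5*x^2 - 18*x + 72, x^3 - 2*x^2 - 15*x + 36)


(1) = j - 5
(2) = r - 3*sqrt(2)
(3) = t
(4) = l - 3
(5) = gcd((x - 6)*(x - 3)*(x + 4), (x - 3)^2*(x + 4)) = x^2 + x - 12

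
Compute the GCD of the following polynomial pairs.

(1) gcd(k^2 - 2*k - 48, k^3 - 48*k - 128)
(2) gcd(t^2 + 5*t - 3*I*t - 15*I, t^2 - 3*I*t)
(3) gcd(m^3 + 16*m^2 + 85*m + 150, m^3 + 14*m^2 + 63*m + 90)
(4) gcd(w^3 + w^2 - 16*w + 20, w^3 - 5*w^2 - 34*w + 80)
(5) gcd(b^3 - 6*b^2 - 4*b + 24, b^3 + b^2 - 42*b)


(1) = k - 8
(2) = t - 3*I
(3) = m^2 + 11*m + 30
(4) = gcd((w - 2)^2*(w + 5), (w - 8)*(w - 2)*(w + 5)) = w^2 + 3*w - 10
(5) = b - 6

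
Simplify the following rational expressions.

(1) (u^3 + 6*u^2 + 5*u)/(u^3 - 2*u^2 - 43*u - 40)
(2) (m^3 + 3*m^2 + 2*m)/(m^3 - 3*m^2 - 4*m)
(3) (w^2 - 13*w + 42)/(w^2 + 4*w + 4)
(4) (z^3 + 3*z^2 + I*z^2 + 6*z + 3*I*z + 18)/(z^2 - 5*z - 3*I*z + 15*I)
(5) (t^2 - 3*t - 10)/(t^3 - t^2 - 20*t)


(1) = u/(u - 8)
(2) = (m + 2)/(m - 4)
(3) = (w^2 - 13*w + 42)/(w^2 + 4*w + 4)
(4) = (z^3 + z^2*(3 + I) + z*(6 + 3*I) + 18)/(z^2 + z*(-5 - 3*I) + 15*I)
(5) = (t + 2)/(t^2 + 4*t)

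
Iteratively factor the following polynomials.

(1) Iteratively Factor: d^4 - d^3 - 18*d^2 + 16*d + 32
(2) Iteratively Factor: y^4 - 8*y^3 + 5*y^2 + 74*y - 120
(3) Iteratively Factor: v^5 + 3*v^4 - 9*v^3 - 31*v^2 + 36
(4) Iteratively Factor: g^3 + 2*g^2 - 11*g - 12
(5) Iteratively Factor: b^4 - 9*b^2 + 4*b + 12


(1) = (d - 2)*(d^3 + d^2 - 16*d - 16) = (d - 2)*(d + 4)*(d^2 - 3*d - 4) = (d - 2)*(d + 1)*(d + 4)*(d - 4)
(2) = (y + 3)*(y^3 - 11*y^2 + 38*y - 40) = (y - 4)*(y + 3)*(y^2 - 7*y + 10) = (y - 4)*(y - 2)*(y + 3)*(y - 5)
(3) = (v - 3)*(v^4 + 6*v^3 + 9*v^2 - 4*v - 12) = (v - 3)*(v + 3)*(v^3 + 3*v^2 - 4) = (v - 3)*(v + 2)*(v + 3)*(v^2 + v - 2) = (v - 3)*(v - 1)*(v + 2)*(v + 3)*(v + 2)
(4) = (g - 3)*(g^2 + 5*g + 4) = (g - 3)*(g + 1)*(g + 4)
(5) = (b + 1)*(b^3 - b^2 - 8*b + 12) = (b + 1)*(b + 3)*(b^2 - 4*b + 4) = (b - 2)*(b + 1)*(b + 3)*(b - 2)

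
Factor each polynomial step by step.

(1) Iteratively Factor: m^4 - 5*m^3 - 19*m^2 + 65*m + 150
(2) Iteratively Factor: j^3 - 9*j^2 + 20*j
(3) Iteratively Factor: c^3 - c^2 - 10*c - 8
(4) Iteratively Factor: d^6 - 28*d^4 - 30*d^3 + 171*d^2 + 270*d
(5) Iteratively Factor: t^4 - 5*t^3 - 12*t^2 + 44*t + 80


(1) = (m + 3)*(m^3 - 8*m^2 + 5*m + 50) = (m + 2)*(m + 3)*(m^2 - 10*m + 25) = (m - 5)*(m + 2)*(m + 3)*(m - 5)
(2) = (j - 5)*(j^2 - 4*j) = j*(j - 5)*(j - 4)
(3) = (c + 1)*(c^2 - 2*c - 8) = (c - 4)*(c + 1)*(c + 2)
(4) = (d)*(d^5 - 28*d^3 - 30*d^2 + 171*d + 270) = d*(d - 5)*(d^4 + 5*d^3 - 3*d^2 - 45*d - 54) = d*(d - 5)*(d + 3)*(d^3 + 2*d^2 - 9*d - 18) = d*(d - 5)*(d - 3)*(d + 3)*(d^2 + 5*d + 6) = d*(d - 5)*(d - 3)*(d + 2)*(d + 3)*(d + 3)
(5) = (t - 4)*(t^3 - t^2 - 16*t - 20) = (t - 4)*(t + 2)*(t^2 - 3*t - 10) = (t - 5)*(t - 4)*(t + 2)*(t + 2)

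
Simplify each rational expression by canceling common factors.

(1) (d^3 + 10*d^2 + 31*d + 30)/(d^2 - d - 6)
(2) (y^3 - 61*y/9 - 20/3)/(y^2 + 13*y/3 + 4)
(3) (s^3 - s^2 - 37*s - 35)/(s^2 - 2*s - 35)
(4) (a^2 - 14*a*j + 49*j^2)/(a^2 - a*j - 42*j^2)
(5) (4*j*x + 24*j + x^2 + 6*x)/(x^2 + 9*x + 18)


(1) = (d^2 + 8*d + 15)/(d - 3)
(2) = (3*y^2 - 4*y - 15)/(3*y + 9)
(3) = s + 1
(4) = (a - 7*j)/(a + 6*j)
(5) = (4*j + x)/(x + 3)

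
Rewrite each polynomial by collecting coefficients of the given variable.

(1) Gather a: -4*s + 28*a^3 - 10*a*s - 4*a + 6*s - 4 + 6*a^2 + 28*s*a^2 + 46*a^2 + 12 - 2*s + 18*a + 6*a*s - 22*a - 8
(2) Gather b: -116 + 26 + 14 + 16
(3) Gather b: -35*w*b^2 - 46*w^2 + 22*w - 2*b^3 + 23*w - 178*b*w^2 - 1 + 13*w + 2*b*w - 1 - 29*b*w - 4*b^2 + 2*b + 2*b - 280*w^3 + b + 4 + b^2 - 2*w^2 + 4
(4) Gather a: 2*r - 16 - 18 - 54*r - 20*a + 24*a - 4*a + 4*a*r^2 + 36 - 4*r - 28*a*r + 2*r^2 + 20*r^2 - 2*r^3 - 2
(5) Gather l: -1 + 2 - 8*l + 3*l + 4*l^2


(1) = 28*a^3 + a^2*(28*s + 52) + a*(-4*s - 8)
(2) = -60
(3) = -2*b^3 + b^2*(-35*w - 3) + b*(-178*w^2 - 27*w + 5) - 280*w^3 - 48*w^2 + 58*w + 6
(4) = a*(4*r^2 - 28*r) - 2*r^3 + 22*r^2 - 56*r
(5) = 4*l^2 - 5*l + 1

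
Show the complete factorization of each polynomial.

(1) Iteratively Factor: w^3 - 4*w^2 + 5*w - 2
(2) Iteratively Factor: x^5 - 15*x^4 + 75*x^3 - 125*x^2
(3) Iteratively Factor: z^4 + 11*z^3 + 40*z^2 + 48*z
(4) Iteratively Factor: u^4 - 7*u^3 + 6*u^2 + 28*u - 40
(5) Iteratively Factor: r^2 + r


(1) = (w - 2)*(w^2 - 2*w + 1) = (w - 2)*(w - 1)*(w - 1)
(2) = (x - 5)*(x^4 - 10*x^3 + 25*x^2) = (x - 5)^2*(x^3 - 5*x^2) = x*(x - 5)^2*(x^2 - 5*x) = x^2*(x - 5)^2*(x - 5)
(3) = (z + 4)*(z^3 + 7*z^2 + 12*z) = z*(z + 4)*(z^2 + 7*z + 12) = z*(z + 4)^2*(z + 3)
(4) = (u - 5)*(u^3 - 2*u^2 - 4*u + 8) = (u - 5)*(u - 2)*(u^2 - 4) = (u - 5)*(u - 2)^2*(u + 2)
(5) = (r + 1)*(r)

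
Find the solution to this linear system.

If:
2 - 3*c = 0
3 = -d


Then:
c = 2/3
d = -3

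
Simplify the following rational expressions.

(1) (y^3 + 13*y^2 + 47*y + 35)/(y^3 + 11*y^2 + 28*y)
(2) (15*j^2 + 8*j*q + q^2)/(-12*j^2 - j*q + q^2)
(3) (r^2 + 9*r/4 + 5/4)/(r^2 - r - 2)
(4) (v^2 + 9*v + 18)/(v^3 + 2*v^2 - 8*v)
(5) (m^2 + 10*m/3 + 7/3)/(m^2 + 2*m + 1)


(1) = (y^2 + 6*y + 5)/(y^2 + 4*y)
(2) = (5*j + q)/(-4*j + q)
(3) = (4*r + 5)/(4*r - 8)
(4) = (v^2 + 9*v + 18)/(v^3 + 2*v^2 - 8*v)
(5) = (3*m + 7)/(3*m + 3)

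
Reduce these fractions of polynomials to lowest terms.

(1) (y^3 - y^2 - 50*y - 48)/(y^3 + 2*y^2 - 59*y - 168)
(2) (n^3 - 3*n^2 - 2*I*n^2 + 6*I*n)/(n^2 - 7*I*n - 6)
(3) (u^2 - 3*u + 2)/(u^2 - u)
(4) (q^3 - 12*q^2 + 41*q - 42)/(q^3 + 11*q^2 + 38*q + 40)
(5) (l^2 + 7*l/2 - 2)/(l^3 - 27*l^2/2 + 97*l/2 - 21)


(1) = (y^2 + 7*y + 6)/(y^2 + 10*y + 21)
(2) = (n^3 + n^2*(-3 - 2*I) + 6*I*n)/(n^2 - 7*I*n - 6)
(3) = (u - 2)/u
(4) = (q^3 - 12*q^2 + 41*q - 42)/(q^3 + 11*q^2 + 38*q + 40)
(5) = (l + 4)/(l^2 - 13*l + 42)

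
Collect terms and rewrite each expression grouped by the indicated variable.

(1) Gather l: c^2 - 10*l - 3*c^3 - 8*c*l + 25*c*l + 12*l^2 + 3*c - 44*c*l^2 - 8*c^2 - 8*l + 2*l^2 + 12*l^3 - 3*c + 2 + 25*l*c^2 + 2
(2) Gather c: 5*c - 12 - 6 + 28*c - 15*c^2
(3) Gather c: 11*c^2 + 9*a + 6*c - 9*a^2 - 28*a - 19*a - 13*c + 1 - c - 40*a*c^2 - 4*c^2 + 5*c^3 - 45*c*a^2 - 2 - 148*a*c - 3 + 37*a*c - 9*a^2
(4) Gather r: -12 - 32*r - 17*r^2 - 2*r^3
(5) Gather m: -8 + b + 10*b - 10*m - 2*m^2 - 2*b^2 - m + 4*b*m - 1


(1) = -3*c^3 - 7*c^2 + 12*l^3 + l^2*(14 - 44*c) + l*(25*c^2 + 17*c - 18) + 4
(2) = -15*c^2 + 33*c - 18
(3) = -18*a^2 - 38*a + 5*c^3 + c^2*(7 - 40*a) + c*(-45*a^2 - 111*a - 8) - 4
(4) = -2*r^3 - 17*r^2 - 32*r - 12
(5) = -2*b^2 + 11*b - 2*m^2 + m*(4*b - 11) - 9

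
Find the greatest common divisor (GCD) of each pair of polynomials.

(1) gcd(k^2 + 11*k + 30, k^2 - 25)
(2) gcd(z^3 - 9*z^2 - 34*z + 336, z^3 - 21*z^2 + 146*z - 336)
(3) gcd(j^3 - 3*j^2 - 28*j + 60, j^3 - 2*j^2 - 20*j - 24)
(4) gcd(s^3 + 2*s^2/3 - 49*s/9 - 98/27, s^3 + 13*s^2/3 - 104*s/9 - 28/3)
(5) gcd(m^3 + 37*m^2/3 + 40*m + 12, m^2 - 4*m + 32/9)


(1) = k + 5
(2) = gcd((z - 8)*(z - 7)*(z + 6), (z - 8)*(z - 7)*(z - 6)) = z^2 - 15*z + 56
(3) = gcd((j - 6)*(j - 2)*(j + 5), (j - 6)*(j + 2)^2) = j - 6
(4) = gcd((s - 7/3)*(s + 2/3)*(s + 7/3), (s - 7/3)*(s + 2/3)*(s + 6)) = s^2 - 5*s/3 - 14/9
(5) = gcd((m + 1/3)*(m + 6)^2, (m - 8/3)*(m - 4/3)) = 1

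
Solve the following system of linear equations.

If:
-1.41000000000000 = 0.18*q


Then:
q = -7.83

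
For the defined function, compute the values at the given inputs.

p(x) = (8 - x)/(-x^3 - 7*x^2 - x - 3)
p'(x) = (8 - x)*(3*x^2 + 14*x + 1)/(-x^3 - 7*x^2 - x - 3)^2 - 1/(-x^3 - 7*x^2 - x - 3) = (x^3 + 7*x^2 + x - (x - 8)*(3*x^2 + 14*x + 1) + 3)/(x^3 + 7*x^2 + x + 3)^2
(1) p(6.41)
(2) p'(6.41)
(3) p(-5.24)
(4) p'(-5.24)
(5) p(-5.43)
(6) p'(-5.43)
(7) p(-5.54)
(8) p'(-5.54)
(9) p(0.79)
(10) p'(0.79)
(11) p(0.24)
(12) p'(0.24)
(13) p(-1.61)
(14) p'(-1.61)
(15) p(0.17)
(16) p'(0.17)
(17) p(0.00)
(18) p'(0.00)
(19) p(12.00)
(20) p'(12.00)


(1) = -0.00
(2) = 0.00
(3) = -0.29
(4) = 0.08
(5) = -0.31
(6) = 0.12
(7) = -0.32
(8) = 0.14
(9) = -0.83
(10) = 1.46
(11) = -2.12
(12) = 2.90
(13) = -0.63
(14) = -0.50
(15) = -2.32
(16) = 2.68
(17) = -2.67
(18) = 1.22
(19) = 0.00
(20) = 0.00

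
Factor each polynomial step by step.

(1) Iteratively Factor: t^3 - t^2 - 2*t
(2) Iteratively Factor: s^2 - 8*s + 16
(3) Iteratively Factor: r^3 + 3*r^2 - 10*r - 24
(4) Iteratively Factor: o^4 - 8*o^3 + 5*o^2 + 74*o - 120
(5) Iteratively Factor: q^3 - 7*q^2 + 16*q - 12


(1) = (t - 2)*(t^2 + t) = (t - 2)*(t + 1)*(t)
(2) = (s - 4)*(s - 4)
(3) = (r - 3)*(r^2 + 6*r + 8) = (r - 3)*(r + 4)*(r + 2)
(4) = (o - 4)*(o^3 - 4*o^2 - 11*o + 30) = (o - 4)*(o + 3)*(o^2 - 7*o + 10) = (o - 4)*(o - 2)*(o + 3)*(o - 5)
(5) = (q - 2)*(q^2 - 5*q + 6) = (q - 2)^2*(q - 3)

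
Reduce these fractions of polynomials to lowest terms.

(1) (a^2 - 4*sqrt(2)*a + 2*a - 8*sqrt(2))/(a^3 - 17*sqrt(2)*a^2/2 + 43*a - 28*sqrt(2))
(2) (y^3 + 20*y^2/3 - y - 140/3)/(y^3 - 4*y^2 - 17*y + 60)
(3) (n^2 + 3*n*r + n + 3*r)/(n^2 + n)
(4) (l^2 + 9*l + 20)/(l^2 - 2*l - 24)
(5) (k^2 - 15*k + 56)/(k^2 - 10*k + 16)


(1) = (2*a + 4)/(2*a^2 - 9*sqrt(2)*a + 14)
(2) = (3*y^2 + 8*y - 35)/(3*y^2 - 24*y + 45)
(3) = (n + 3*r)/n
(4) = (l + 5)/(l - 6)
(5) = (k - 7)/(k - 2)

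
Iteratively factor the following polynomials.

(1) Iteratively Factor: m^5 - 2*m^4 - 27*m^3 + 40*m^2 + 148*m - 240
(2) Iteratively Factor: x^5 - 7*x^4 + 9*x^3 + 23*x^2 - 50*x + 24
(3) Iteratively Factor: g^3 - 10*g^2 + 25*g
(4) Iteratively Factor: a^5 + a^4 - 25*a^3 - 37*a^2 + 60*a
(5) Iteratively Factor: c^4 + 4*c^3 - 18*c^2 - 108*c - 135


(1) = (m - 5)*(m^4 + 3*m^3 - 12*m^2 - 20*m + 48) = (m - 5)*(m - 2)*(m^3 + 5*m^2 - 2*m - 24) = (m - 5)*(m - 2)^2*(m^2 + 7*m + 12) = (m - 5)*(m - 2)^2*(m + 4)*(m + 3)
(2) = (x + 2)*(x^4 - 9*x^3 + 27*x^2 - 31*x + 12) = (x - 4)*(x + 2)*(x^3 - 5*x^2 + 7*x - 3) = (x - 4)*(x - 1)*(x + 2)*(x^2 - 4*x + 3) = (x - 4)*(x - 1)^2*(x + 2)*(x - 3)
(3) = (g - 5)*(g^2 - 5*g) = g*(g - 5)*(g - 5)
(4) = (a - 1)*(a^4 + 2*a^3 - 23*a^2 - 60*a) = (a - 5)*(a - 1)*(a^3 + 7*a^2 + 12*a) = (a - 5)*(a - 1)*(a + 4)*(a^2 + 3*a) = a*(a - 5)*(a - 1)*(a + 4)*(a + 3)
(5) = (c + 3)*(c^3 + c^2 - 21*c - 45) = (c - 5)*(c + 3)*(c^2 + 6*c + 9) = (c - 5)*(c + 3)^2*(c + 3)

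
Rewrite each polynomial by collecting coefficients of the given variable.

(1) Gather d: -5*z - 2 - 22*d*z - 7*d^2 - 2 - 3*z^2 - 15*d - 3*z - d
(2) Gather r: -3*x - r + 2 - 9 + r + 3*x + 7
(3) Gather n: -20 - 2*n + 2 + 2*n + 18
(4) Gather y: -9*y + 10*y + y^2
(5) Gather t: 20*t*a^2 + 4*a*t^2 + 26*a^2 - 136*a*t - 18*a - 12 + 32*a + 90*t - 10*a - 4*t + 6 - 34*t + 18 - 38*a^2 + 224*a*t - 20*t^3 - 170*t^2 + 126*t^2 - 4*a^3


(1) = -7*d^2 + d*(-22*z - 16) - 3*z^2 - 8*z - 4
(2) = 0
(3) = 0
(4) = y^2 + y
(5) = -4*a^3 - 12*a^2 + 4*a - 20*t^3 + t^2*(4*a - 44) + t*(20*a^2 + 88*a + 52) + 12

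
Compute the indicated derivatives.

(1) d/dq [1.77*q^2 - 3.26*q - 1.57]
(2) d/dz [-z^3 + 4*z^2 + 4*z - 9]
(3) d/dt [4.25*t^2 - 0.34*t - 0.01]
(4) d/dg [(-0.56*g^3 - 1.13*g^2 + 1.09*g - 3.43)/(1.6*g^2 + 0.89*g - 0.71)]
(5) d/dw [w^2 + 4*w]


(1) = 3.54*q - 3.26
(2) = -3*z^2 + 8*z + 4
(3) = 8.5*t - 0.34
(4) = (-0.896*g^4 - 0.9968*g^3 - 1.5569*g^2 + 12.5806*g + 2.2788)/(2.56*g^4 + 2.848*g^3 - 1.4799*g^2 - 1.2638*g + 0.5041)
(5) = 2*w + 4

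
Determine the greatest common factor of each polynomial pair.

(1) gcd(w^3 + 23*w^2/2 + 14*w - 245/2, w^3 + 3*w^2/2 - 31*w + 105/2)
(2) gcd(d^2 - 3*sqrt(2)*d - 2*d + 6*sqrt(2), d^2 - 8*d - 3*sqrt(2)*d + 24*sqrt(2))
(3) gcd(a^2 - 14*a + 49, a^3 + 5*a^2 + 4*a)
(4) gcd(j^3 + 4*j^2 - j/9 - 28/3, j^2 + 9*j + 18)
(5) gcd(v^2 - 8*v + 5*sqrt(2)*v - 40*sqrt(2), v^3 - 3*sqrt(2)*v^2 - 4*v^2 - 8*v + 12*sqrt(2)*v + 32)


(1) = gcd((w - 5/2)*(w + 7)^2, (w - 3)*(w - 5/2)*(w + 7)) = w^2 + 9*w/2 - 35/2
(2) = d - 3*sqrt(2)
(3) = 1
(4) = j + 3
(5) = 1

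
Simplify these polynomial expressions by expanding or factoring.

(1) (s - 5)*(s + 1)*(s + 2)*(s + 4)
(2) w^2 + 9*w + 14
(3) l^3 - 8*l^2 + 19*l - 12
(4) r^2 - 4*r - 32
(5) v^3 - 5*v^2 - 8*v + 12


(1) = s^4 + 2*s^3 - 21*s^2 - 62*s - 40
(2) = (w + 2)*(w + 7)
(3) = (l - 4)*(l - 3)*(l - 1)
(4) = (r - 8)*(r + 4)
(5) = (v - 6)*(v - 1)*(v + 2)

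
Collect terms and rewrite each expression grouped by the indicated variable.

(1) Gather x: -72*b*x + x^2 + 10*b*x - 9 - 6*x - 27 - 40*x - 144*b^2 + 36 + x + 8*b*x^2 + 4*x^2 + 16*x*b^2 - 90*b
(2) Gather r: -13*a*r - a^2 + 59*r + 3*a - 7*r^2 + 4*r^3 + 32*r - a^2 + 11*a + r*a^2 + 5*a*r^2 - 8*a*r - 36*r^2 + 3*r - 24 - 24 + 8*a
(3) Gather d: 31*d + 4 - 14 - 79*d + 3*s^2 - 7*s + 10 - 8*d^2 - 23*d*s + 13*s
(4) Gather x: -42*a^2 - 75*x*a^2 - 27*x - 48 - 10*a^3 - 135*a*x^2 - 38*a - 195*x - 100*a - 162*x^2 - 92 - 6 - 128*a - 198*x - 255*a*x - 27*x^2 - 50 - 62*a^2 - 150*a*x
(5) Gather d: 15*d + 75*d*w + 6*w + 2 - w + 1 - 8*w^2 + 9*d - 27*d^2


(1) = -144*b^2 - 90*b + x^2*(8*b + 5) + x*(16*b^2 - 62*b - 45)
(2) = -2*a^2 + 22*a + 4*r^3 + r^2*(5*a - 43) + r*(a^2 - 21*a + 94) - 48
(3) = -8*d^2 + d*(-23*s - 48) + 3*s^2 + 6*s
(4) = -10*a^3 - 104*a^2 - 266*a + x^2*(-135*a - 189) + x*(-75*a^2 - 405*a - 420) - 196
(5) = -27*d^2 + d*(75*w + 24) - 8*w^2 + 5*w + 3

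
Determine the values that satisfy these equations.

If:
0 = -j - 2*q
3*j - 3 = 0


Then:
j = 1
q = -1/2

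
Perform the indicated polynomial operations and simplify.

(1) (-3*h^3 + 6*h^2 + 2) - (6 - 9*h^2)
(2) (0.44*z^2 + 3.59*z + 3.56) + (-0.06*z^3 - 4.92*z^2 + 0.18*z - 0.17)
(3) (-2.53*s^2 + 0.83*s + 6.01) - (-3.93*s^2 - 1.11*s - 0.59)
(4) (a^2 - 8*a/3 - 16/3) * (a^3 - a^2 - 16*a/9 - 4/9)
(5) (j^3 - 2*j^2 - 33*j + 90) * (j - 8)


(1) = -3*h^3 + 15*h^2 - 4
(2) = -0.06*z^3 - 4.48*z^2 + 3.77*z + 3.39
(3) = 1.4*s^2 + 1.94*s + 6.6
(4) = a^5 - 11*a^4/3 - 40*a^3/9 + 260*a^2/27 + 32*a/3 + 64/27
(5) = j^4 - 10*j^3 - 17*j^2 + 354*j - 720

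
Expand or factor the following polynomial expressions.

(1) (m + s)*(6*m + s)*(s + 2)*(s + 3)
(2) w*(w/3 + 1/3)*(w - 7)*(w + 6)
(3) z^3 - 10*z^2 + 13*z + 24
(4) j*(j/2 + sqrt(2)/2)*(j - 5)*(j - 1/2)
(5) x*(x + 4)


(1) = 6*m^2*s^2 + 30*m^2*s + 36*m^2 + 7*m*s^3 + 35*m*s^2 + 42*m*s + s^4 + 5*s^3 + 6*s^2
(2) = w^4/3 - 43*w^2/3 - 14*w
(3) = (z - 8)*(z - 3)*(z + 1)
(4) = j^4/2 - 11*j^3/4 + sqrt(2)*j^3/2 - 11*sqrt(2)*j^2/4 + 5*j^2/4 + 5*sqrt(2)*j/4
(5) = x^2 + 4*x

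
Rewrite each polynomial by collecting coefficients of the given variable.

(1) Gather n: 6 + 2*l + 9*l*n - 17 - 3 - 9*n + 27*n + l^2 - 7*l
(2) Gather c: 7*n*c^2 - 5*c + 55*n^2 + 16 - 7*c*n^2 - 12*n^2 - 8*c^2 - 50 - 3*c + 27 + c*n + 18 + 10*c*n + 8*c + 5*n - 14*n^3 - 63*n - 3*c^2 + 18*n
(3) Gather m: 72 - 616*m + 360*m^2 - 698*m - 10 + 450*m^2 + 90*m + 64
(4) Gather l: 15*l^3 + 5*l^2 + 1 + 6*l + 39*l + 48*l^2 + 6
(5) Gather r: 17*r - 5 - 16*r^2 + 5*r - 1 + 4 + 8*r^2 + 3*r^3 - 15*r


(1) = l^2 - 5*l + n*(9*l + 18) - 14
(2) = c^2*(7*n - 11) + c*(-7*n^2 + 11*n) - 14*n^3 + 43*n^2 - 40*n + 11
(3) = 810*m^2 - 1224*m + 126
(4) = 15*l^3 + 53*l^2 + 45*l + 7
(5) = 3*r^3 - 8*r^2 + 7*r - 2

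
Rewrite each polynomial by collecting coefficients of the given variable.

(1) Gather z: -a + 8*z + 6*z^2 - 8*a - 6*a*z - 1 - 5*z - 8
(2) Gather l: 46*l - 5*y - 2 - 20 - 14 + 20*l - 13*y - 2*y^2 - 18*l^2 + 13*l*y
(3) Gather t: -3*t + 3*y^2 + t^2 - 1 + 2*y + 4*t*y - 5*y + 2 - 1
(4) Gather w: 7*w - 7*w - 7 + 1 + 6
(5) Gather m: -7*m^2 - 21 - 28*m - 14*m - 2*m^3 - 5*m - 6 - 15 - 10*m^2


(1) = -9*a + 6*z^2 + z*(3 - 6*a) - 9
(2) = -18*l^2 + l*(13*y + 66) - 2*y^2 - 18*y - 36
(3) = t^2 + t*(4*y - 3) + 3*y^2 - 3*y
(4) = 0
(5) = -2*m^3 - 17*m^2 - 47*m - 42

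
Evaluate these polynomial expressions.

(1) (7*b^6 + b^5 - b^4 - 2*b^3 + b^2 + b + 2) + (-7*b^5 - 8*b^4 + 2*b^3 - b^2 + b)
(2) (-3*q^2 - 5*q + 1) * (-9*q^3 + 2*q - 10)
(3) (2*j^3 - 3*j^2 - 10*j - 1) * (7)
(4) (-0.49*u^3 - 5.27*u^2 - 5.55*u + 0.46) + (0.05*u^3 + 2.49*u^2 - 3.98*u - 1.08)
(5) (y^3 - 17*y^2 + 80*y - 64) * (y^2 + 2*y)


(1) = 7*b^6 - 6*b^5 - 9*b^4 + 2*b + 2
(2) = 27*q^5 + 45*q^4 - 15*q^3 + 20*q^2 + 52*q - 10
(3) = 14*j^3 - 21*j^2 - 70*j - 7
(4) = -0.44*u^3 - 2.78*u^2 - 9.53*u - 0.62
(5) = y^5 - 15*y^4 + 46*y^3 + 96*y^2 - 128*y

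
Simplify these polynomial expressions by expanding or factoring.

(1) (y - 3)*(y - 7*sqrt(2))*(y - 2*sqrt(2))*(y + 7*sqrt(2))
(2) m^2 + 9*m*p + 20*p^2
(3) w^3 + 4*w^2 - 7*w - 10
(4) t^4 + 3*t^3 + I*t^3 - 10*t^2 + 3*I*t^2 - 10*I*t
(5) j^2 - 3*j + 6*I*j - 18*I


(1) = y^4 - 3*y^3 - 2*sqrt(2)*y^3 - 98*y^2 + 6*sqrt(2)*y^2 + 196*sqrt(2)*y + 294*y - 588*sqrt(2)
(2) = (m + 4*p)*(m + 5*p)
(3) = (w - 2)*(w + 1)*(w + 5)
(4) = t*(t - 2)*(t + 5)*(t + I)
(5) = (j - 3)*(j + 6*I)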